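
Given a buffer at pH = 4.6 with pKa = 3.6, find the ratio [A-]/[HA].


[A-]/[HA] = 10^(pH - pKa)
= 10^(4.6 - 3.6)
= 10.0

10.0


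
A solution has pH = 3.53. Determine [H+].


[H+] = 10^(-pH)
[H+] = 10^(-3.53)
[H+] = 2.951e-04 M

2.951e-04 M


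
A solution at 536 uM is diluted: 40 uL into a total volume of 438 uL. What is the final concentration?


C2 = C1 * V1 / V2
C2 = 536 * 40 / 438
C2 = 48.9498 uM

48.9498 uM


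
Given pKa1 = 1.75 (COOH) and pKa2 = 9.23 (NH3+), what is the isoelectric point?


pI = (pKa1 + pKa2) / 2
pI = (1.75 + 9.23) / 2
pI = 5.49

5.49


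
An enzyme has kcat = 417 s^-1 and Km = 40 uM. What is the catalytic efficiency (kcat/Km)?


Catalytic efficiency = kcat / Km
= 417 / 40
= 10.425 uM^-1*s^-1

10.425 uM^-1*s^-1


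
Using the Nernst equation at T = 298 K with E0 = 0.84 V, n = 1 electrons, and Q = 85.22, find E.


E = E0 - (RT/nF) * ln(Q)
E = 0.84 - (8.314 * 298 / (1 * 96485)) * ln(85.22)
E = 0.7259 V

0.7259 V


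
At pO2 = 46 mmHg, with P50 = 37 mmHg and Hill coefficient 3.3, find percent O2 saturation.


Y = pO2^n / (P50^n + pO2^n)
Y = 46^3.3 / (37^3.3 + 46^3.3)
Y = 67.23%

67.23%


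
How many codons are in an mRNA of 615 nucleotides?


codons = nucleotides / 3
codons = 615 / 3 = 205

205


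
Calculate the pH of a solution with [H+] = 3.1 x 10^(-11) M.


pH = -log10([H+])
pH = -log10(3.1 x 10^(-11))
pH = 10.5086

10.5086


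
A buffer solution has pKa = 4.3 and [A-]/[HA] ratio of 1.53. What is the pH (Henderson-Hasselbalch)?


pH = pKa + log10([A-]/[HA])
pH = 4.3 + log10(1.53)
pH = 4.4847

4.4847


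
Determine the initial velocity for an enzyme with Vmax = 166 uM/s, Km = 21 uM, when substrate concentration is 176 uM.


v = Vmax * [S] / (Km + [S])
v = 166 * 176 / (21 + 176)
v = 148.3046 uM/s

148.3046 uM/s


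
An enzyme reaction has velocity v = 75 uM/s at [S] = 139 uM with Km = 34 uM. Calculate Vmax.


Vmax = v * (Km + [S]) / [S]
Vmax = 75 * (34 + 139) / 139
Vmax = 93.3453 uM/s

93.3453 uM/s


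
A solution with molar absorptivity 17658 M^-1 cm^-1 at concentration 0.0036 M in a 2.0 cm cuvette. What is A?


A = epsilon * c * l
A = 17658 * 0.0036 * 2.0
A = 127.1376

127.1376


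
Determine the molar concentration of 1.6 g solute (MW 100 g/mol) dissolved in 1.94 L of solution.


C = (mass / MW) / volume
C = (1.6 / 100) / 1.94
C = 0.0082 M

0.0082 M


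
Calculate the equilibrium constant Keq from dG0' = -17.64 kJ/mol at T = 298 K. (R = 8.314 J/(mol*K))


Keq = exp(-dG0 * 1000 / (R * T))
Keq = exp(-(-17.64) * 1000 / (8.314 * 298))
Keq = 1236.2944

1236.2944


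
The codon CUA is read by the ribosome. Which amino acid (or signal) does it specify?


Standard genetic code lookup.
Codon CUA -> Leu

Leu


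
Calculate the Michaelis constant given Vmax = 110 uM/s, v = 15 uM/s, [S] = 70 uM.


Km = [S] * (Vmax - v) / v
Km = 70 * (110 - 15) / 15
Km = 443.3333 uM

443.3333 uM


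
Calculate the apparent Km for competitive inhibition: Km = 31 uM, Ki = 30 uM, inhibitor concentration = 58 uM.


Km_app = Km * (1 + [I]/Ki)
Km_app = 31 * (1 + 58/30)
Km_app = 90.9333 uM

90.9333 uM


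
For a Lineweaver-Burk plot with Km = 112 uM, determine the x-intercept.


x-intercept = -1/Km
= -1/112
= -0.0089 1/uM

-0.0089 1/uM


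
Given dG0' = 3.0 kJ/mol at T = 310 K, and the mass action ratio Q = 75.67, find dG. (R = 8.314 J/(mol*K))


dG = dG0' + RT * ln(Q) / 1000
dG = 3.0 + 8.314 * 310 * ln(75.67) / 1000
dG = 14.1506 kJ/mol

14.1506 kJ/mol


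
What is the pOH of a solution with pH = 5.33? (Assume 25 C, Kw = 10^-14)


pOH = 14 - pH
pOH = 14 - 5.33
pOH = 8.67

8.67


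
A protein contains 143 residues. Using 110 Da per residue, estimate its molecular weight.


MW = n_residues * 110 Da
MW = 143 * 110
MW = 15730 Da

15730 Da


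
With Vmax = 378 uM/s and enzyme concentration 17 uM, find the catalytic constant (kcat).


kcat = Vmax / [E]t
kcat = 378 / 17
kcat = 22.2353 s^-1

22.2353 s^-1


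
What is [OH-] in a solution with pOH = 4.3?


[OH-] = 10^(-pOH)
[OH-] = 10^(-4.3)
[OH-] = 5.012e-05 M

5.012e-05 M


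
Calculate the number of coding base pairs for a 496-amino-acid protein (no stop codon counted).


Each amino acid = 1 codon = 3 bp
bp = 496 * 3 = 1488 bp

1488 bp


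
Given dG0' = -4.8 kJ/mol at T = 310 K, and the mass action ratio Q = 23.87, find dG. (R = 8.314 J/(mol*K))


dG = dG0' + RT * ln(Q) / 1000
dG = -4.8 + 8.314 * 310 * ln(23.87) / 1000
dG = 3.3769 kJ/mol

3.3769 kJ/mol


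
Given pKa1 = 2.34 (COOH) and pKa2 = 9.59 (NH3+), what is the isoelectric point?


pI = (pKa1 + pKa2) / 2
pI = (2.34 + 9.59) / 2
pI = 5.965

5.965


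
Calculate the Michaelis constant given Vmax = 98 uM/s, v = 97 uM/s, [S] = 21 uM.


Km = [S] * (Vmax - v) / v
Km = 21 * (98 - 97) / 97
Km = 0.2165 uM

0.2165 uM


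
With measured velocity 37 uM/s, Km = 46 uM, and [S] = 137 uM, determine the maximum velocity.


Vmax = v * (Km + [S]) / [S]
Vmax = 37 * (46 + 137) / 137
Vmax = 49.4234 uM/s

49.4234 uM/s


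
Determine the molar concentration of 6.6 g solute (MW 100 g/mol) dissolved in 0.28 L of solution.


C = (mass / MW) / volume
C = (6.6 / 100) / 0.28
C = 0.2357 M

0.2357 M


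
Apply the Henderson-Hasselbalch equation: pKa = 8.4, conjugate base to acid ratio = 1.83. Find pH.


pH = pKa + log10([A-]/[HA])
pH = 8.4 + log10(1.83)
pH = 8.6625

8.6625


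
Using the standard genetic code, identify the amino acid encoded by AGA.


Standard genetic code lookup.
Codon AGA -> Arg

Arg


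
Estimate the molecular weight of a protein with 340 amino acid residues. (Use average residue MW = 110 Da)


MW = n_residues * 110 Da
MW = 340 * 110
MW = 37400 Da

37400 Da


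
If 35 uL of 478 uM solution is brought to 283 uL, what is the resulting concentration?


C2 = C1 * V1 / V2
C2 = 478 * 35 / 283
C2 = 59.1166 uM

59.1166 uM


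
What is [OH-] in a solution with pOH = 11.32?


[OH-] = 10^(-pOH)
[OH-] = 10^(-11.32)
[OH-] = 4.786e-12 M

4.786e-12 M


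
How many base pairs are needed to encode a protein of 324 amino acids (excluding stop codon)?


Each amino acid = 1 codon = 3 bp
bp = 324 * 3 = 972 bp

972 bp


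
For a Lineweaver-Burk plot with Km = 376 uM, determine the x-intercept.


x-intercept = -1/Km
= -1/376
= -0.0027 1/uM

-0.0027 1/uM


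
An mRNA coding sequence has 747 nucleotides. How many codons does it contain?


codons = nucleotides / 3
codons = 747 / 3 = 249

249


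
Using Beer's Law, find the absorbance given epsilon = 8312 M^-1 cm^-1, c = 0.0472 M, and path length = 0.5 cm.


A = epsilon * c * l
A = 8312 * 0.0472 * 0.5
A = 196.1632

196.1632


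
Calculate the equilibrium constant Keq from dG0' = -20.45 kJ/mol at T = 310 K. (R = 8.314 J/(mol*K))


Keq = exp(-dG0 * 1000 / (R * T))
Keq = exp(-(-20.45) * 1000 / (8.314 * 310))
Keq = 2792.0662

2792.0662


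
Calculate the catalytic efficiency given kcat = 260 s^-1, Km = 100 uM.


Catalytic efficiency = kcat / Km
= 260 / 100
= 2.6 uM^-1*s^-1

2.6 uM^-1*s^-1


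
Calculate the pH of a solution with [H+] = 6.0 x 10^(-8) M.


pH = -log10([H+])
pH = -log10(6.0 x 10^(-8))
pH = 7.2218

7.2218


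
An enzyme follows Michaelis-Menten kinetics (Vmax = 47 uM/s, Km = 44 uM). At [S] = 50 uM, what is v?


v = Vmax * [S] / (Km + [S])
v = 47 * 50 / (44 + 50)
v = 25.0 uM/s

25.0 uM/s


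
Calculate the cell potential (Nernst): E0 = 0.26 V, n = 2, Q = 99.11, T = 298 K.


E = E0 - (RT/nF) * ln(Q)
E = 0.26 - (8.314 * 298 / (2 * 96485)) * ln(99.11)
E = 0.201 V

0.201 V


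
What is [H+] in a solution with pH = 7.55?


[H+] = 10^(-pH)
[H+] = 10^(-7.55)
[H+] = 2.818e-08 M

2.818e-08 M


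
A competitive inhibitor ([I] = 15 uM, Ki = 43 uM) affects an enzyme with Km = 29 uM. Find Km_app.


Km_app = Km * (1 + [I]/Ki)
Km_app = 29 * (1 + 15/43)
Km_app = 39.1163 uM

39.1163 uM


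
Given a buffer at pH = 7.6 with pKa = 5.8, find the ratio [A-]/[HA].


[A-]/[HA] = 10^(pH - pKa)
= 10^(7.6 - 5.8)
= 63.0957

63.0957


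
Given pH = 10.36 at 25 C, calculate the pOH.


pOH = 14 - pH
pOH = 14 - 10.36
pOH = 3.64

3.64


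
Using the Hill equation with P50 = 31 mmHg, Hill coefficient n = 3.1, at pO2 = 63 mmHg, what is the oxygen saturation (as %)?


Y = pO2^n / (P50^n + pO2^n)
Y = 63^3.1 / (31^3.1 + 63^3.1)
Y = 90.01%

90.01%


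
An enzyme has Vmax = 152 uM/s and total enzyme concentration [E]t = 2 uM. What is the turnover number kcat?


kcat = Vmax / [E]t
kcat = 152 / 2
kcat = 76.0 s^-1

76.0 s^-1


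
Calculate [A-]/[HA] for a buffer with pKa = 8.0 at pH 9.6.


[A-]/[HA] = 10^(pH - pKa)
= 10^(9.6 - 8.0)
= 39.8107

39.8107


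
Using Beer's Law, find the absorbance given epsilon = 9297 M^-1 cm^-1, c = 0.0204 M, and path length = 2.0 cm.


A = epsilon * c * l
A = 9297 * 0.0204 * 2.0
A = 379.3176

379.3176


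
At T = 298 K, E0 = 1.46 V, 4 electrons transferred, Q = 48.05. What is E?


E = E0 - (RT/nF) * ln(Q)
E = 1.46 - (8.314 * 298 / (4 * 96485)) * ln(48.05)
E = 1.4351 V

1.4351 V


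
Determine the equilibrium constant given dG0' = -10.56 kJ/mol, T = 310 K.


Keq = exp(-dG0 * 1000 / (R * T))
Keq = exp(-(-10.56) * 1000 / (8.314 * 310))
Keq = 60.1744

60.1744


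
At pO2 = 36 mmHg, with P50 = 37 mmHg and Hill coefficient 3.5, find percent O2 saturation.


Y = pO2^n / (P50^n + pO2^n)
Y = 36^3.5 / (37^3.5 + 36^3.5)
Y = 47.6%

47.6%


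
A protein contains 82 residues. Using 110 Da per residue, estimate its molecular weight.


MW = n_residues * 110 Da
MW = 82 * 110
MW = 9020 Da

9020 Da


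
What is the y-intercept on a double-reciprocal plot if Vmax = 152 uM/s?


y-intercept = 1/Vmax
= 1/152
= 0.0066 s/uM

0.0066 s/uM


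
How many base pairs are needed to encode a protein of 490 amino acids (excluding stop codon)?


Each amino acid = 1 codon = 3 bp
bp = 490 * 3 = 1470 bp

1470 bp


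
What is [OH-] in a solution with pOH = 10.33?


[OH-] = 10^(-pOH)
[OH-] = 10^(-10.33)
[OH-] = 4.677e-11 M

4.677e-11 M


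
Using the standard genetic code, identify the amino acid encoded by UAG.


Standard genetic code lookup.
Codon UAG -> Stop

Stop


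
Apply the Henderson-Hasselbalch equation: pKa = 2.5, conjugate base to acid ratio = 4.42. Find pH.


pH = pKa + log10([A-]/[HA])
pH = 2.5 + log10(4.42)
pH = 3.1454

3.1454


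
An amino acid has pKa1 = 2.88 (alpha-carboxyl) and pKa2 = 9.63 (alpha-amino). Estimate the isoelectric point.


pI = (pKa1 + pKa2) / 2
pI = (2.88 + 9.63) / 2
pI = 6.255

6.255


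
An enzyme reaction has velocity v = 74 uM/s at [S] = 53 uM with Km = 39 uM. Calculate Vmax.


Vmax = v * (Km + [S]) / [S]
Vmax = 74 * (39 + 53) / 53
Vmax = 128.4528 uM/s

128.4528 uM/s


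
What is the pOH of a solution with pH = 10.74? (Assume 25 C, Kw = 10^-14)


pOH = 14 - pH
pOH = 14 - 10.74
pOH = 3.26

3.26


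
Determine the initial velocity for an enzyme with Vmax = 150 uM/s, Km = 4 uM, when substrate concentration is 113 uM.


v = Vmax * [S] / (Km + [S])
v = 150 * 113 / (4 + 113)
v = 144.8718 uM/s

144.8718 uM/s


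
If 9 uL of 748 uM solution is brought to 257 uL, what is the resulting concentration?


C2 = C1 * V1 / V2
C2 = 748 * 9 / 257
C2 = 26.1946 uM

26.1946 uM


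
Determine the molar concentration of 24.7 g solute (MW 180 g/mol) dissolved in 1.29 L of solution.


C = (mass / MW) / volume
C = (24.7 / 180) / 1.29
C = 0.1064 M

0.1064 M


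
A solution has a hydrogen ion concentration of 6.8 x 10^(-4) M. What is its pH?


pH = -log10([H+])
pH = -log10(6.8 x 10^(-4))
pH = 3.1675

3.1675


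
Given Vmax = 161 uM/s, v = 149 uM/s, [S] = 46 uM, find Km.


Km = [S] * (Vmax - v) / v
Km = 46 * (161 - 149) / 149
Km = 3.7047 uM

3.7047 uM


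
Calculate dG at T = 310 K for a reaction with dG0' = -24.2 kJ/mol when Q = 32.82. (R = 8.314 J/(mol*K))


dG = dG0' + RT * ln(Q) / 1000
dG = -24.2 + 8.314 * 310 * ln(32.82) / 1000
dG = -15.2024 kJ/mol

-15.2024 kJ/mol


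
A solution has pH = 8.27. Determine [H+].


[H+] = 10^(-pH)
[H+] = 10^(-8.27)
[H+] = 5.370e-09 M

5.370e-09 M


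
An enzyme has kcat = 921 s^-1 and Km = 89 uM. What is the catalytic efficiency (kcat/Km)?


Catalytic efficiency = kcat / Km
= 921 / 89
= 10.3483 uM^-1*s^-1

10.3483 uM^-1*s^-1


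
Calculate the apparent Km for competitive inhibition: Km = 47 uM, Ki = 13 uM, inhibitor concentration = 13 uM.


Km_app = Km * (1 + [I]/Ki)
Km_app = 47 * (1 + 13/13)
Km_app = 94.0 uM

94.0 uM


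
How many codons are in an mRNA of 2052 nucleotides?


codons = nucleotides / 3
codons = 2052 / 3 = 684

684


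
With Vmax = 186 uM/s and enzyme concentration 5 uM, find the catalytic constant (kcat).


kcat = Vmax / [E]t
kcat = 186 / 5
kcat = 37.2 s^-1

37.2 s^-1


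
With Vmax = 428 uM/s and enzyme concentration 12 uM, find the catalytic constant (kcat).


kcat = Vmax / [E]t
kcat = 428 / 12
kcat = 35.6667 s^-1

35.6667 s^-1


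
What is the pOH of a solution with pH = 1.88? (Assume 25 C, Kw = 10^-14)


pOH = 14 - pH
pOH = 14 - 1.88
pOH = 12.12

12.12


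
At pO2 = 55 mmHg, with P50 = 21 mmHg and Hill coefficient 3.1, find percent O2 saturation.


Y = pO2^n / (P50^n + pO2^n)
Y = 55^3.1 / (21^3.1 + 55^3.1)
Y = 95.19%

95.19%


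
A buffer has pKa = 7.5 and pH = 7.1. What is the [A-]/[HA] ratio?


[A-]/[HA] = 10^(pH - pKa)
= 10^(7.1 - 7.5)
= 0.3981

0.3981


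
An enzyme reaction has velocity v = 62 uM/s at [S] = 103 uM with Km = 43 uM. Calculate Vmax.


Vmax = v * (Km + [S]) / [S]
Vmax = 62 * (43 + 103) / 103
Vmax = 87.8835 uM/s

87.8835 uM/s


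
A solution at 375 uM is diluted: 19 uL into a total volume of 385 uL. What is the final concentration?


C2 = C1 * V1 / V2
C2 = 375 * 19 / 385
C2 = 18.5065 uM

18.5065 uM


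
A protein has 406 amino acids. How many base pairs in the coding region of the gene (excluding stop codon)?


Each amino acid = 1 codon = 3 bp
bp = 406 * 3 = 1218 bp

1218 bp


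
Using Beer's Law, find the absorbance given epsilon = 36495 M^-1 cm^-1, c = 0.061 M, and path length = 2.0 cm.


A = epsilon * c * l
A = 36495 * 0.061 * 2.0
A = 4452.39

4452.39


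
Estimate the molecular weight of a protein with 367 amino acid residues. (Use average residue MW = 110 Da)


MW = n_residues * 110 Da
MW = 367 * 110
MW = 40370 Da

40370 Da


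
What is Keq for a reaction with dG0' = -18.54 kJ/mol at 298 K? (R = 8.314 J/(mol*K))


Keq = exp(-dG0 * 1000 / (R * T))
Keq = exp(-(-18.54) * 1000 / (8.314 * 298))
Keq = 1777.8013

1777.8013


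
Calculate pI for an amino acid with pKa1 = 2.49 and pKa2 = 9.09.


pI = (pKa1 + pKa2) / 2
pI = (2.49 + 9.09) / 2
pI = 5.79

5.79


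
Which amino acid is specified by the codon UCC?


Standard genetic code lookup.
Codon UCC -> Ser

Ser


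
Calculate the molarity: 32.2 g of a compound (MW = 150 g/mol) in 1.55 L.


C = (mass / MW) / volume
C = (32.2 / 150) / 1.55
C = 0.1385 M

0.1385 M


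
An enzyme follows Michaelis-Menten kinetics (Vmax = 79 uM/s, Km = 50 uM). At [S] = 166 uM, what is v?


v = Vmax * [S] / (Km + [S])
v = 79 * 166 / (50 + 166)
v = 60.713 uM/s

60.713 uM/s


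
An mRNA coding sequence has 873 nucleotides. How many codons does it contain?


codons = nucleotides / 3
codons = 873 / 3 = 291

291


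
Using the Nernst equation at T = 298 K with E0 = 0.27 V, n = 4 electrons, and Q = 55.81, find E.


E = E0 - (RT/nF) * ln(Q)
E = 0.27 - (8.314 * 298 / (4 * 96485)) * ln(55.81)
E = 0.2442 V

0.2442 V


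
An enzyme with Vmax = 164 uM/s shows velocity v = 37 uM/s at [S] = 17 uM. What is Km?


Km = [S] * (Vmax - v) / v
Km = 17 * (164 - 37) / 37
Km = 58.3514 uM

58.3514 uM


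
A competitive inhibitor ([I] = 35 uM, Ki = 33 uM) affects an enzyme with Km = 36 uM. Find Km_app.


Km_app = Km * (1 + [I]/Ki)
Km_app = 36 * (1 + 35/33)
Km_app = 74.1818 uM

74.1818 uM


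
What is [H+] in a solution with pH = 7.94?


[H+] = 10^(-pH)
[H+] = 10^(-7.94)
[H+] = 1.148e-08 M

1.148e-08 M


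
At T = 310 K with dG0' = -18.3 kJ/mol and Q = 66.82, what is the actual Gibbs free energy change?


dG = dG0' + RT * ln(Q) / 1000
dG = -18.3 + 8.314 * 310 * ln(66.82) / 1000
dG = -7.47 kJ/mol

-7.47 kJ/mol


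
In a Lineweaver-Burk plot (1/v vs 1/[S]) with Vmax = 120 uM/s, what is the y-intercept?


y-intercept = 1/Vmax
= 1/120
= 0.0083 s/uM

0.0083 s/uM


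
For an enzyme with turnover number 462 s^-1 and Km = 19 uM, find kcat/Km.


Catalytic efficiency = kcat / Km
= 462 / 19
= 24.3158 uM^-1*s^-1

24.3158 uM^-1*s^-1


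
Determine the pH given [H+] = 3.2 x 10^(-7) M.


pH = -log10([H+])
pH = -log10(3.2 x 10^(-7))
pH = 6.4949

6.4949


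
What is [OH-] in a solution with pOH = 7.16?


[OH-] = 10^(-pOH)
[OH-] = 10^(-7.16)
[OH-] = 6.918e-08 M

6.918e-08 M


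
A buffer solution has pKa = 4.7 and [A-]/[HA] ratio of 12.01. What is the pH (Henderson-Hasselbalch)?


pH = pKa + log10([A-]/[HA])
pH = 4.7 + log10(12.01)
pH = 5.7795

5.7795


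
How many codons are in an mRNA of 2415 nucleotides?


codons = nucleotides / 3
codons = 2415 / 3 = 805

805


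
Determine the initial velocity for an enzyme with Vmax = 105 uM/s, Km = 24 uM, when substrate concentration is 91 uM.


v = Vmax * [S] / (Km + [S])
v = 105 * 91 / (24 + 91)
v = 83.087 uM/s

83.087 uM/s


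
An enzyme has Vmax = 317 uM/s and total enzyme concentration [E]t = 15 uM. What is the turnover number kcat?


kcat = Vmax / [E]t
kcat = 317 / 15
kcat = 21.1333 s^-1

21.1333 s^-1


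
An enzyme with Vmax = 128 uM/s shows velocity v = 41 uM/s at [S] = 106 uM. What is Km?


Km = [S] * (Vmax - v) / v
Km = 106 * (128 - 41) / 41
Km = 224.9268 uM

224.9268 uM


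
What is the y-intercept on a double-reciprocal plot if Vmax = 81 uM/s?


y-intercept = 1/Vmax
= 1/81
= 0.0123 s/uM

0.0123 s/uM


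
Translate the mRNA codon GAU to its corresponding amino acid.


Standard genetic code lookup.
Codon GAU -> Asp

Asp


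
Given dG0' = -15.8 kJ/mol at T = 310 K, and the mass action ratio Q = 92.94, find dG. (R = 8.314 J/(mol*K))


dG = dG0' + RT * ln(Q) / 1000
dG = -15.8 + 8.314 * 310 * ln(92.94) / 1000
dG = -4.1196 kJ/mol

-4.1196 kJ/mol


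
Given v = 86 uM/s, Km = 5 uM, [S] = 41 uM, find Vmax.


Vmax = v * (Km + [S]) / [S]
Vmax = 86 * (5 + 41) / 41
Vmax = 96.4878 uM/s

96.4878 uM/s


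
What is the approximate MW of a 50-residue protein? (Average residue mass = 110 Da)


MW = n_residues * 110 Da
MW = 50 * 110
MW = 5500 Da

5500 Da


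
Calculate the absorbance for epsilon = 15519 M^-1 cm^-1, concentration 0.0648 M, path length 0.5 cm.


A = epsilon * c * l
A = 15519 * 0.0648 * 0.5
A = 502.8156

502.8156


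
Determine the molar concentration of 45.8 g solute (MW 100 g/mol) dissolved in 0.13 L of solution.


C = (mass / MW) / volume
C = (45.8 / 100) / 0.13
C = 3.5231 M

3.5231 M


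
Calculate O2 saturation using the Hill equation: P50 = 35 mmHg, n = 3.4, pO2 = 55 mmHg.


Y = pO2^n / (P50^n + pO2^n)
Y = 55^3.4 / (35^3.4 + 55^3.4)
Y = 82.3%

82.3%


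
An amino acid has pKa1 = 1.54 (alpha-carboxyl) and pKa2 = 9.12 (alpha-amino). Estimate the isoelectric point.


pI = (pKa1 + pKa2) / 2
pI = (1.54 + 9.12) / 2
pI = 5.33

5.33


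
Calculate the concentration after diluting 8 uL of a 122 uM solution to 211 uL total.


C2 = C1 * V1 / V2
C2 = 122 * 8 / 211
C2 = 4.6256 uM

4.6256 uM


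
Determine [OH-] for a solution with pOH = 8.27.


[OH-] = 10^(-pOH)
[OH-] = 10^(-8.27)
[OH-] = 5.370e-09 M

5.370e-09 M


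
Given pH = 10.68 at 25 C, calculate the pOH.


pOH = 14 - pH
pOH = 14 - 10.68
pOH = 3.32

3.32


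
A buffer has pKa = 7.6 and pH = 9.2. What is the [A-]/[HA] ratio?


[A-]/[HA] = 10^(pH - pKa)
= 10^(9.2 - 7.6)
= 39.8107

39.8107


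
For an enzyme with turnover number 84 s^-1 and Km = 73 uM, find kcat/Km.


Catalytic efficiency = kcat / Km
= 84 / 73
= 1.1507 uM^-1*s^-1

1.1507 uM^-1*s^-1


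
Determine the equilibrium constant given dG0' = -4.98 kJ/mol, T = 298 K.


Keq = exp(-dG0 * 1000 / (R * T))
Keq = exp(-(-4.98) * 1000 / (8.314 * 298))
Keq = 7.4636

7.4636


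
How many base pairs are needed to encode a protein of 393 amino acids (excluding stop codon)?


Each amino acid = 1 codon = 3 bp
bp = 393 * 3 = 1179 bp

1179 bp


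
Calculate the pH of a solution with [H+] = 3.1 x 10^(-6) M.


pH = -log10([H+])
pH = -log10(3.1 x 10^(-6))
pH = 5.5086

5.5086


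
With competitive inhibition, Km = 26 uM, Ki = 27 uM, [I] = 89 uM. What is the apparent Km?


Km_app = Km * (1 + [I]/Ki)
Km_app = 26 * (1 + 89/27)
Km_app = 111.7037 uM

111.7037 uM


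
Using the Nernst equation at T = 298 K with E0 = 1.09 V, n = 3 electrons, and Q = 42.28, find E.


E = E0 - (RT/nF) * ln(Q)
E = 1.09 - (8.314 * 298 / (3 * 96485)) * ln(42.28)
E = 1.058 V

1.058 V


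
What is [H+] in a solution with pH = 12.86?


[H+] = 10^(-pH)
[H+] = 10^(-12.86)
[H+] = 1.380e-13 M

1.380e-13 M


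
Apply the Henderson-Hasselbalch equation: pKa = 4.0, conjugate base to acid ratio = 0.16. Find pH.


pH = pKa + log10([A-]/[HA])
pH = 4.0 + log10(0.16)
pH = 3.2041

3.2041


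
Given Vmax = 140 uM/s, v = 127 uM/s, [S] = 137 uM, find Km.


Km = [S] * (Vmax - v) / v
Km = 137 * (140 - 127) / 127
Km = 14.0236 uM

14.0236 uM


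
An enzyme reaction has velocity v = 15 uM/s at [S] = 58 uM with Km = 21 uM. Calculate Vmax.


Vmax = v * (Km + [S]) / [S]
Vmax = 15 * (21 + 58) / 58
Vmax = 20.431 uM/s

20.431 uM/s


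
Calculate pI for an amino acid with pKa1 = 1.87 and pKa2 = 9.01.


pI = (pKa1 + pKa2) / 2
pI = (1.87 + 9.01) / 2
pI = 5.44

5.44


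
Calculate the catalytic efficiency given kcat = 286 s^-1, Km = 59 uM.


Catalytic efficiency = kcat / Km
= 286 / 59
= 4.8475 uM^-1*s^-1

4.8475 uM^-1*s^-1


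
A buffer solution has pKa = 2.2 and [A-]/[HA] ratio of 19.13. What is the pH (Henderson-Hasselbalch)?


pH = pKa + log10([A-]/[HA])
pH = 2.2 + log10(19.13)
pH = 3.4817

3.4817


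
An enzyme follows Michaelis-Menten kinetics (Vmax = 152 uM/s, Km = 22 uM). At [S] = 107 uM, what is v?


v = Vmax * [S] / (Km + [S])
v = 152 * 107 / (22 + 107)
v = 126.0775 uM/s

126.0775 uM/s


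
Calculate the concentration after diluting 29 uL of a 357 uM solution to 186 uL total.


C2 = C1 * V1 / V2
C2 = 357 * 29 / 186
C2 = 55.6613 uM

55.6613 uM


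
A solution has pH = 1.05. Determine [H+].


[H+] = 10^(-pH)
[H+] = 10^(-1.05)
[H+] = 0.0891 M

0.0891 M


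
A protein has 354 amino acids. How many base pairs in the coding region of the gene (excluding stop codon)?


Each amino acid = 1 codon = 3 bp
bp = 354 * 3 = 1062 bp

1062 bp


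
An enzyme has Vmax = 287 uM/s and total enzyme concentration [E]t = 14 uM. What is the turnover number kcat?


kcat = Vmax / [E]t
kcat = 287 / 14
kcat = 20.5 s^-1

20.5 s^-1


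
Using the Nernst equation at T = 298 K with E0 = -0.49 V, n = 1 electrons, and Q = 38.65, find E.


E = E0 - (RT/nF) * ln(Q)
E = -0.49 - (8.314 * 298 / (1 * 96485)) * ln(38.65)
E = -0.5838 V

-0.5838 V


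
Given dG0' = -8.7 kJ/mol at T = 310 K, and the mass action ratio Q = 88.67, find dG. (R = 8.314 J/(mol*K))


dG = dG0' + RT * ln(Q) / 1000
dG = -8.7 + 8.314 * 310 * ln(88.67) / 1000
dG = 2.8592 kJ/mol

2.8592 kJ/mol


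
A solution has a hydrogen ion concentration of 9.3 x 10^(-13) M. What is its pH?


pH = -log10([H+])
pH = -log10(9.3 x 10^(-13))
pH = 12.0315

12.0315


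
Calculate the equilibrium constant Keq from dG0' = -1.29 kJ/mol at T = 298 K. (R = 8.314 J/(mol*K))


Keq = exp(-dG0 * 1000 / (R * T))
Keq = exp(-(-1.29) * 1000 / (8.314 * 298))
Keq = 1.6832

1.6832


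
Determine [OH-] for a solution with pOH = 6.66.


[OH-] = 10^(-pOH)
[OH-] = 10^(-6.66)
[OH-] = 2.188e-07 M

2.188e-07 M


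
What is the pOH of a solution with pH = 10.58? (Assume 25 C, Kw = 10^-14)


pOH = 14 - pH
pOH = 14 - 10.58
pOH = 3.42

3.42


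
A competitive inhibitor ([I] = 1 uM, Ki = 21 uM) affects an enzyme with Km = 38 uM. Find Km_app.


Km_app = Km * (1 + [I]/Ki)
Km_app = 38 * (1 + 1/21)
Km_app = 39.8095 uM

39.8095 uM


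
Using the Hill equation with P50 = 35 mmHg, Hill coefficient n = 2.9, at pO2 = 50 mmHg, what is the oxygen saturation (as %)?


Y = pO2^n / (P50^n + pO2^n)
Y = 50^2.9 / (35^2.9 + 50^2.9)
Y = 73.78%

73.78%


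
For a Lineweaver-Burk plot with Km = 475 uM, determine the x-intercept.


x-intercept = -1/Km
= -1/475
= -0.0021 1/uM

-0.0021 1/uM


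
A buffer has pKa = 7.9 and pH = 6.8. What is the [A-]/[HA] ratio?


[A-]/[HA] = 10^(pH - pKa)
= 10^(6.8 - 7.9)
= 0.0794

0.0794


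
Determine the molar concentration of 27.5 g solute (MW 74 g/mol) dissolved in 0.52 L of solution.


C = (mass / MW) / volume
C = (27.5 / 74) / 0.52
C = 0.7147 M

0.7147 M


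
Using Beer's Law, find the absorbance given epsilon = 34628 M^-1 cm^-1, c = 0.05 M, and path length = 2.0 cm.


A = epsilon * c * l
A = 34628 * 0.05 * 2.0
A = 3462.8

3462.8


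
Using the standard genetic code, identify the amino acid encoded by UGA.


Standard genetic code lookup.
Codon UGA -> Stop

Stop


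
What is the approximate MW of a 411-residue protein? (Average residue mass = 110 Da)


MW = n_residues * 110 Da
MW = 411 * 110
MW = 45210 Da

45210 Da


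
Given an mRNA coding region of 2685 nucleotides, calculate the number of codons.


codons = nucleotides / 3
codons = 2685 / 3 = 895

895


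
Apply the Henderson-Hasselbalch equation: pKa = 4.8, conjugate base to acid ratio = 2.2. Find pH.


pH = pKa + log10([A-]/[HA])
pH = 4.8 + log10(2.2)
pH = 5.1424

5.1424


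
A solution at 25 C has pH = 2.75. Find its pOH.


pOH = 14 - pH
pOH = 14 - 2.75
pOH = 11.25

11.25


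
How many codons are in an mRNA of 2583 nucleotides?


codons = nucleotides / 3
codons = 2583 / 3 = 861

861


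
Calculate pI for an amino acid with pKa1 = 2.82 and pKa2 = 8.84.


pI = (pKa1 + pKa2) / 2
pI = (2.82 + 8.84) / 2
pI = 5.83

5.83


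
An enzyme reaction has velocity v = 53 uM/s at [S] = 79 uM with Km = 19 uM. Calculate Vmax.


Vmax = v * (Km + [S]) / [S]
Vmax = 53 * (19 + 79) / 79
Vmax = 65.7468 uM/s

65.7468 uM/s


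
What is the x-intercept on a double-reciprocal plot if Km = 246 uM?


x-intercept = -1/Km
= -1/246
= -0.0041 1/uM

-0.0041 1/uM


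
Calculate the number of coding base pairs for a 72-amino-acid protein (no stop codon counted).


Each amino acid = 1 codon = 3 bp
bp = 72 * 3 = 216 bp

216 bp


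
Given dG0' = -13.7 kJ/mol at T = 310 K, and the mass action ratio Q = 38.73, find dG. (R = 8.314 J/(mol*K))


dG = dG0' + RT * ln(Q) / 1000
dG = -13.7 + 8.314 * 310 * ln(38.73) / 1000
dG = -4.2757 kJ/mol

-4.2757 kJ/mol


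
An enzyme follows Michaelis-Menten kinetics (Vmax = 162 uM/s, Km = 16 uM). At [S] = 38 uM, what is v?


v = Vmax * [S] / (Km + [S])
v = 162 * 38 / (16 + 38)
v = 114.0 uM/s

114.0 uM/s


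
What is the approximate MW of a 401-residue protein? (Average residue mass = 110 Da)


MW = n_residues * 110 Da
MW = 401 * 110
MW = 44110 Da

44110 Da


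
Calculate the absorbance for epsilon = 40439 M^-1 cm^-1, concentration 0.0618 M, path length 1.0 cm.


A = epsilon * c * l
A = 40439 * 0.0618 * 1.0
A = 2499.1302

2499.1302


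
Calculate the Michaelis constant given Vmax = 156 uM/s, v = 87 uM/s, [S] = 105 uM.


Km = [S] * (Vmax - v) / v
Km = 105 * (156 - 87) / 87
Km = 83.2759 uM

83.2759 uM


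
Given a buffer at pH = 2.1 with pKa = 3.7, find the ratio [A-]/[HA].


[A-]/[HA] = 10^(pH - pKa)
= 10^(2.1 - 3.7)
= 0.0251

0.0251


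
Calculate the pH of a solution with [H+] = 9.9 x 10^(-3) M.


pH = -log10([H+])
pH = -log10(9.9 x 10^(-3))
pH = 2.0044

2.0044


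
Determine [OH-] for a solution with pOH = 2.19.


[OH-] = 10^(-pOH)
[OH-] = 10^(-2.19)
[OH-] = 0.0065 M

0.0065 M


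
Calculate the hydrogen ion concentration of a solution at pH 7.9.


[H+] = 10^(-pH)
[H+] = 10^(-7.9)
[H+] = 1.259e-08 M

1.259e-08 M


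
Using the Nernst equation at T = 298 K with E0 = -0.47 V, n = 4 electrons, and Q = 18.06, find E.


E = E0 - (RT/nF) * ln(Q)
E = -0.47 - (8.314 * 298 / (4 * 96485)) * ln(18.06)
E = -0.4886 V

-0.4886 V


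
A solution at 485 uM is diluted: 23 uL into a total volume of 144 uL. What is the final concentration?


C2 = C1 * V1 / V2
C2 = 485 * 23 / 144
C2 = 77.4653 uM

77.4653 uM


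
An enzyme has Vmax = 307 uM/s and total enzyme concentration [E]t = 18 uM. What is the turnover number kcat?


kcat = Vmax / [E]t
kcat = 307 / 18
kcat = 17.0556 s^-1

17.0556 s^-1


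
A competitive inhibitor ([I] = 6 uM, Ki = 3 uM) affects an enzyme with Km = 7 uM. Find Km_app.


Km_app = Km * (1 + [I]/Ki)
Km_app = 7 * (1 + 6/3)
Km_app = 21.0 uM

21.0 uM


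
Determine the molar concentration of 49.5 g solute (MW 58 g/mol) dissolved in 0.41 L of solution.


C = (mass / MW) / volume
C = (49.5 / 58) / 0.41
C = 2.0816 M

2.0816 M


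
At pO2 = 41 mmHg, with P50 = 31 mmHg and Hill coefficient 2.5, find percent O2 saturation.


Y = pO2^n / (P50^n + pO2^n)
Y = 41^2.5 / (31^2.5 + 41^2.5)
Y = 66.8%

66.8%


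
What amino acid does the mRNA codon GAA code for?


Standard genetic code lookup.
Codon GAA -> Glu

Glu


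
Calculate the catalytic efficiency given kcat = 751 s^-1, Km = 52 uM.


Catalytic efficiency = kcat / Km
= 751 / 52
= 14.4423 uM^-1*s^-1

14.4423 uM^-1*s^-1


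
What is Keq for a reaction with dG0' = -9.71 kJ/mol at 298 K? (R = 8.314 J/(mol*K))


Keq = exp(-dG0 * 1000 / (R * T))
Keq = exp(-(-9.71) * 1000 / (8.314 * 298))
Keq = 50.3581

50.3581


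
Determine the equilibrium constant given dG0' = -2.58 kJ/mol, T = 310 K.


Keq = exp(-dG0 * 1000 / (R * T))
Keq = exp(-(-2.58) * 1000 / (8.314 * 310))
Keq = 2.7211

2.7211


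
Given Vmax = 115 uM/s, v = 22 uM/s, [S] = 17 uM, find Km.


Km = [S] * (Vmax - v) / v
Km = 17 * (115 - 22) / 22
Km = 71.8636 uM

71.8636 uM


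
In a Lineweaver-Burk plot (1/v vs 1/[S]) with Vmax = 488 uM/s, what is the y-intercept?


y-intercept = 1/Vmax
= 1/488
= 0.002 s/uM

0.002 s/uM


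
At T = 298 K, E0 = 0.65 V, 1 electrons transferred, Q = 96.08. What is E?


E = E0 - (RT/nF) * ln(Q)
E = 0.65 - (8.314 * 298 / (1 * 96485)) * ln(96.08)
E = 0.5328 V

0.5328 V


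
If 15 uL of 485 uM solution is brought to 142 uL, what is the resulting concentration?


C2 = C1 * V1 / V2
C2 = 485 * 15 / 142
C2 = 51.2324 uM

51.2324 uM


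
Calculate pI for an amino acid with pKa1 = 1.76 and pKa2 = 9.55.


pI = (pKa1 + pKa2) / 2
pI = (1.76 + 9.55) / 2
pI = 5.655

5.655


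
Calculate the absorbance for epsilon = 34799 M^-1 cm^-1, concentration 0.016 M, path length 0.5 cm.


A = epsilon * c * l
A = 34799 * 0.016 * 0.5
A = 278.392

278.392


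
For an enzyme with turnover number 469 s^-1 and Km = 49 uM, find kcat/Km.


Catalytic efficiency = kcat / Km
= 469 / 49
= 9.5714 uM^-1*s^-1

9.5714 uM^-1*s^-1


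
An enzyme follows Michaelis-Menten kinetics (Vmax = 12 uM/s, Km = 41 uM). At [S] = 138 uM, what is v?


v = Vmax * [S] / (Km + [S])
v = 12 * 138 / (41 + 138)
v = 9.2514 uM/s

9.2514 uM/s


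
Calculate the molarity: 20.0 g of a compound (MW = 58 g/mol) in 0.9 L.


C = (mass / MW) / volume
C = (20.0 / 58) / 0.9
C = 0.3831 M

0.3831 M


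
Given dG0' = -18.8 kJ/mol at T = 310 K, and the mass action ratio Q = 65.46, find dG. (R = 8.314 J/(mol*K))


dG = dG0' + RT * ln(Q) / 1000
dG = -18.8 + 8.314 * 310 * ln(65.46) / 1000
dG = -8.023 kJ/mol

-8.023 kJ/mol


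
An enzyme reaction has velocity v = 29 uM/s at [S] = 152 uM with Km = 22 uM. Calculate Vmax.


Vmax = v * (Km + [S]) / [S]
Vmax = 29 * (22 + 152) / 152
Vmax = 33.1974 uM/s

33.1974 uM/s


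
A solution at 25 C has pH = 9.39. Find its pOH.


pOH = 14 - pH
pOH = 14 - 9.39
pOH = 4.61

4.61


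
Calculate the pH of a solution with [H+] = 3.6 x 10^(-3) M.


pH = -log10([H+])
pH = -log10(3.6 x 10^(-3))
pH = 2.4437

2.4437


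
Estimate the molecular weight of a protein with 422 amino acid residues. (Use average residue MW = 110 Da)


MW = n_residues * 110 Da
MW = 422 * 110
MW = 46420 Da

46420 Da


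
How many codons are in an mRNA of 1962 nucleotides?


codons = nucleotides / 3
codons = 1962 / 3 = 654

654


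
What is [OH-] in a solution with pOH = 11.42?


[OH-] = 10^(-pOH)
[OH-] = 10^(-11.42)
[OH-] = 3.802e-12 M

3.802e-12 M


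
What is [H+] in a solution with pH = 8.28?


[H+] = 10^(-pH)
[H+] = 10^(-8.28)
[H+] = 5.248e-09 M

5.248e-09 M


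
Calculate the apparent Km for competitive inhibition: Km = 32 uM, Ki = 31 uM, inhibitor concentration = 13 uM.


Km_app = Km * (1 + [I]/Ki)
Km_app = 32 * (1 + 13/31)
Km_app = 45.4194 uM

45.4194 uM


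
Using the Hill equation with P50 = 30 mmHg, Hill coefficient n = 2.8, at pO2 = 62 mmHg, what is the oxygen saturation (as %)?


Y = pO2^n / (P50^n + pO2^n)
Y = 62^2.8 / (30^2.8 + 62^2.8)
Y = 88.42%

88.42%


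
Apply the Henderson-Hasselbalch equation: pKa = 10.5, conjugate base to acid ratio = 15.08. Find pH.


pH = pKa + log10([A-]/[HA])
pH = 10.5 + log10(15.08)
pH = 11.6784

11.6784


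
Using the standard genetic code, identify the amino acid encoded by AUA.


Standard genetic code lookup.
Codon AUA -> Ile

Ile


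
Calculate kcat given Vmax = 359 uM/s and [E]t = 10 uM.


kcat = Vmax / [E]t
kcat = 359 / 10
kcat = 35.9 s^-1

35.9 s^-1


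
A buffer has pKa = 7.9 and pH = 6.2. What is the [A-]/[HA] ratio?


[A-]/[HA] = 10^(pH - pKa)
= 10^(6.2 - 7.9)
= 0.02

0.02


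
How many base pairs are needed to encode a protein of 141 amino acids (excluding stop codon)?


Each amino acid = 1 codon = 3 bp
bp = 141 * 3 = 423 bp

423 bp


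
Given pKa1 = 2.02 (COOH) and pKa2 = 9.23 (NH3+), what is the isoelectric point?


pI = (pKa1 + pKa2) / 2
pI = (2.02 + 9.23) / 2
pI = 5.625

5.625


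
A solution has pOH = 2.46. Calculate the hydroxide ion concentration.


[OH-] = 10^(-pOH)
[OH-] = 10^(-2.46)
[OH-] = 0.0035 M

0.0035 M


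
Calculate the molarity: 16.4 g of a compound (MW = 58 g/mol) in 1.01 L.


C = (mass / MW) / volume
C = (16.4 / 58) / 1.01
C = 0.28 M

0.28 M


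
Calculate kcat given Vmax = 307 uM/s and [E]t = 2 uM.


kcat = Vmax / [E]t
kcat = 307 / 2
kcat = 153.5 s^-1

153.5 s^-1


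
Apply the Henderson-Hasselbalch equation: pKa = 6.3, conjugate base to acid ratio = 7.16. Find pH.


pH = pKa + log10([A-]/[HA])
pH = 6.3 + log10(7.16)
pH = 7.1549

7.1549


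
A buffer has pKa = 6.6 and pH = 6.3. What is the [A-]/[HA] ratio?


[A-]/[HA] = 10^(pH - pKa)
= 10^(6.3 - 6.6)
= 0.5012

0.5012


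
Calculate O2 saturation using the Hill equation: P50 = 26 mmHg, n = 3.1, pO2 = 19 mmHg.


Y = pO2^n / (P50^n + pO2^n)
Y = 19^3.1 / (26^3.1 + 19^3.1)
Y = 27.44%

27.44%


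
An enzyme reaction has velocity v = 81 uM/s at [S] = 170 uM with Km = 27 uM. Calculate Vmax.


Vmax = v * (Km + [S]) / [S]
Vmax = 81 * (27 + 170) / 170
Vmax = 93.8647 uM/s

93.8647 uM/s


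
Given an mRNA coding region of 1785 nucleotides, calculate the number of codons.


codons = nucleotides / 3
codons = 1785 / 3 = 595

595


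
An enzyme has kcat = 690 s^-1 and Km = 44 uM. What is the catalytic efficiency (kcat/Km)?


Catalytic efficiency = kcat / Km
= 690 / 44
= 15.6818 uM^-1*s^-1

15.6818 uM^-1*s^-1


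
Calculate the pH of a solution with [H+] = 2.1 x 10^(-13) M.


pH = -log10([H+])
pH = -log10(2.1 x 10^(-13))
pH = 12.6778

12.6778


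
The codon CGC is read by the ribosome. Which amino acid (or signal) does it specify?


Standard genetic code lookup.
Codon CGC -> Arg

Arg


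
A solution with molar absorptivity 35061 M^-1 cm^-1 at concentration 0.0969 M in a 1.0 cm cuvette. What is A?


A = epsilon * c * l
A = 35061 * 0.0969 * 1.0
A = 3397.4109

3397.4109


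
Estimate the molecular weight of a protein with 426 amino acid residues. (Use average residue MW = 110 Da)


MW = n_residues * 110 Da
MW = 426 * 110
MW = 46860 Da

46860 Da


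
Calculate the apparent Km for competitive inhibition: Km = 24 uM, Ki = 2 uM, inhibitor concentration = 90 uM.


Km_app = Km * (1 + [I]/Ki)
Km_app = 24 * (1 + 90/2)
Km_app = 1104.0 uM

1104.0 uM


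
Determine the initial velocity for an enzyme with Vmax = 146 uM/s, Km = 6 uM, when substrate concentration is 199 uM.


v = Vmax * [S] / (Km + [S])
v = 146 * 199 / (6 + 199)
v = 141.7268 uM/s

141.7268 uM/s


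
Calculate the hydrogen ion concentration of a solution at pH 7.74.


[H+] = 10^(-pH)
[H+] = 10^(-7.74)
[H+] = 1.820e-08 M

1.820e-08 M


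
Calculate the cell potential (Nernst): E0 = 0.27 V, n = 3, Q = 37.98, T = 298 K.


E = E0 - (RT/nF) * ln(Q)
E = 0.27 - (8.314 * 298 / (3 * 96485)) * ln(37.98)
E = 0.2389 V

0.2389 V


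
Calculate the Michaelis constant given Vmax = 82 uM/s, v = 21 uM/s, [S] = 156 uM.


Km = [S] * (Vmax - v) / v
Km = 156 * (82 - 21) / 21
Km = 453.1429 uM

453.1429 uM


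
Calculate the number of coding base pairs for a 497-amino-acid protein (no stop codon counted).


Each amino acid = 1 codon = 3 bp
bp = 497 * 3 = 1491 bp

1491 bp


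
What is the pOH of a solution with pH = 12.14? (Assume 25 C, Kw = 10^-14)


pOH = 14 - pH
pOH = 14 - 12.14
pOH = 1.86

1.86


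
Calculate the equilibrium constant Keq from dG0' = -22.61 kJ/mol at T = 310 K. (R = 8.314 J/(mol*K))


Keq = exp(-dG0 * 1000 / (R * T))
Keq = exp(-(-22.61) * 1000 / (8.314 * 310))
Keq = 6455.0014

6455.0014


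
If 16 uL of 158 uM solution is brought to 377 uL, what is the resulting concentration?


C2 = C1 * V1 / V2
C2 = 158 * 16 / 377
C2 = 6.7056 uM

6.7056 uM


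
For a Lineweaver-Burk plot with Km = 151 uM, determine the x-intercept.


x-intercept = -1/Km
= -1/151
= -0.0066 1/uM

-0.0066 1/uM


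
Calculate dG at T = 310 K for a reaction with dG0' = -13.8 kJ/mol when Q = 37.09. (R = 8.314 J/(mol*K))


dG = dG0' + RT * ln(Q) / 1000
dG = -13.8 + 8.314 * 310 * ln(37.09) / 1000
dG = -4.4872 kJ/mol

-4.4872 kJ/mol


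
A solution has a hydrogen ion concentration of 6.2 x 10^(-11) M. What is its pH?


pH = -log10([H+])
pH = -log10(6.2 x 10^(-11))
pH = 10.2076

10.2076


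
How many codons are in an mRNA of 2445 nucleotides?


codons = nucleotides / 3
codons = 2445 / 3 = 815

815


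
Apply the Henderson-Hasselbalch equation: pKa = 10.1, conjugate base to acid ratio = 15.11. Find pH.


pH = pKa + log10([A-]/[HA])
pH = 10.1 + log10(15.11)
pH = 11.2793

11.2793


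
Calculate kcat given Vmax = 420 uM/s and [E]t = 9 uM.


kcat = Vmax / [E]t
kcat = 420 / 9
kcat = 46.6667 s^-1

46.6667 s^-1


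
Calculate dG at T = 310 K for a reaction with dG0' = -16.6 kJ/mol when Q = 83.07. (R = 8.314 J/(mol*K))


dG = dG0' + RT * ln(Q) / 1000
dG = -16.6 + 8.314 * 310 * ln(83.07) / 1000
dG = -5.209 kJ/mol

-5.209 kJ/mol


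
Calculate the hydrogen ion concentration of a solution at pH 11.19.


[H+] = 10^(-pH)
[H+] = 10^(-11.19)
[H+] = 6.457e-12 M

6.457e-12 M


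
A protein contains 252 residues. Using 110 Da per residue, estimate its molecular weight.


MW = n_residues * 110 Da
MW = 252 * 110
MW = 27720 Da

27720 Da


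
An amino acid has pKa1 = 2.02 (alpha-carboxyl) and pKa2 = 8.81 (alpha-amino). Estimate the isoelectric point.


pI = (pKa1 + pKa2) / 2
pI = (2.02 + 8.81) / 2
pI = 5.415

5.415


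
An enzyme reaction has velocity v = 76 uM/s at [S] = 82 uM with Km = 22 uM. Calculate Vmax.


Vmax = v * (Km + [S]) / [S]
Vmax = 76 * (22 + 82) / 82
Vmax = 96.3902 uM/s

96.3902 uM/s
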